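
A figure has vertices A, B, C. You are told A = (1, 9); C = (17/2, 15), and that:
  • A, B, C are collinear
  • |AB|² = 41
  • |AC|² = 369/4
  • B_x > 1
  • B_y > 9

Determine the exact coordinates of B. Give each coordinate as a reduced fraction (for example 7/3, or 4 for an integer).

1. B_x = 6  [[A, B, C are collinear ⇒ 6x-15/2y+123/2=0] ∩ [|B−(1, 9)|²=41]]
2. B_y = 13  [[A, B, C are collinear ⇒ 6x-15/2y+123/2=0] ∩ [|B−(1, 9)|²=41]]
   so B = (6, 13)

B = (6, 13)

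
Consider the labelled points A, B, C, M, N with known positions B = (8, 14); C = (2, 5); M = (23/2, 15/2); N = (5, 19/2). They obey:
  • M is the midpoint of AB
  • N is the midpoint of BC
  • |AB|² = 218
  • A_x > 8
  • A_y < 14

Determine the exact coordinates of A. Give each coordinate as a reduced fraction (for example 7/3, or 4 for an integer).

1. A_x = 15  [A = 2·M−B = 2·(23/2, 15/2)−(8, 14)]
2. A_y = 1  [A = 2·M−B = 2·(23/2, 15/2)−(8, 14)]
   so A = (15, 1)

A = (15, 1)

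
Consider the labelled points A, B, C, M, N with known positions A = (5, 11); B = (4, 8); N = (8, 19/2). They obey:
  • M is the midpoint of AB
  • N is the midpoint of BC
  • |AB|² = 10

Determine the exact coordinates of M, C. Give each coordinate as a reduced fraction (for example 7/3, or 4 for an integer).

M = (9/2, 19/2)
C = (12, 11)

1. M_x = 9/2  [2·M = A+B = (5, 11)+(4, 8)]
2. M_y = 19/2  [2·M = A+B = (5, 11)+(4, 8)]
   so M = (9/2, 19/2)
3. C_x = 12  [C = 2·N−B = 2·(8, 19/2)−(4, 8)]
4. C_y = 11  [C = 2·N−B = 2·(8, 19/2)−(4, 8)]
   so C = (12, 11)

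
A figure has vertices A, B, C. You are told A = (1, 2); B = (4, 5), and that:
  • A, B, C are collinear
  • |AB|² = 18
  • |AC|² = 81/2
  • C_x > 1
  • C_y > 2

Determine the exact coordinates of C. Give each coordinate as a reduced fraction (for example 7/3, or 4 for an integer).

C = (11/2, 13/2)

1. C_x = 11/2  [[A, B, C are collinear ⇒ -3x+3y-3=0] ∩ [|C−(1, 2)|²=81/2]]
2. C_y = 13/2  [[A, B, C are collinear ⇒ -3x+3y-3=0] ∩ [|C−(1, 2)|²=81/2]]
   so C = (11/2, 13/2)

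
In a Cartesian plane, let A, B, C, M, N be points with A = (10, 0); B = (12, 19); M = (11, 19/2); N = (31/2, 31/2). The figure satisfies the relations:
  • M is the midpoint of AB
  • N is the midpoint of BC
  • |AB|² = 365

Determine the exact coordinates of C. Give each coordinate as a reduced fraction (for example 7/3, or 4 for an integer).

1. C_x = 19  [C = 2·N−B = 2·(31/2, 31/2)−(12, 19)]
2. C_y = 12  [C = 2·N−B = 2·(31/2, 31/2)−(12, 19)]
   so C = (19, 12)

C = (19, 12)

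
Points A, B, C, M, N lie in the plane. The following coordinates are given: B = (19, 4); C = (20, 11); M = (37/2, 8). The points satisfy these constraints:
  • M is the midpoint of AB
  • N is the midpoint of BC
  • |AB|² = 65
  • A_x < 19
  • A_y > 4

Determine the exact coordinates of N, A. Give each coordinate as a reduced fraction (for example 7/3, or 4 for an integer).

1. A_x = 18  [A = 2·M−B = 2·(37/2, 8)−(19, 4)]
2. A_y = 12  [A = 2·M−B = 2·(37/2, 8)−(19, 4)]
   so A = (18, 12)
3. N_x = 39/2  [2·N = B+C = (19, 4)+(20, 11)]
4. N_y = 15/2  [2·N = B+C = (19, 4)+(20, 11)]
   so N = (39/2, 15/2)

N = (39/2, 15/2)
A = (18, 12)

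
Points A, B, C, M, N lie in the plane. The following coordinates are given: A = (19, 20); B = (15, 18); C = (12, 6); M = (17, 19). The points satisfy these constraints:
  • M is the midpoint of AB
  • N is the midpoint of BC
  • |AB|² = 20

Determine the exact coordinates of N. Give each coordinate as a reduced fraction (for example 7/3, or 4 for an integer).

N = (27/2, 12)

1. N_x = 27/2  [2·N = B+C = (15, 18)+(12, 6)]
2. N_y = 12  [2·N = B+C = (15, 18)+(12, 6)]
   so N = (27/2, 12)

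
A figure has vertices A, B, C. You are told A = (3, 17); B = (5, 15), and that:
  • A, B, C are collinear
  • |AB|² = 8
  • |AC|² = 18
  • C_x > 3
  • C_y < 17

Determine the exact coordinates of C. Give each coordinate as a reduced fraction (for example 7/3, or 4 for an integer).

C = (6, 14)

1. C_x = 6  [[A, B, C are collinear ⇒ 2x+2y-40=0] ∩ [|C−(3, 17)|²=18]]
2. C_y = 14  [[A, B, C are collinear ⇒ 2x+2y-40=0] ∩ [|C−(3, 17)|²=18]]
   so C = (6, 14)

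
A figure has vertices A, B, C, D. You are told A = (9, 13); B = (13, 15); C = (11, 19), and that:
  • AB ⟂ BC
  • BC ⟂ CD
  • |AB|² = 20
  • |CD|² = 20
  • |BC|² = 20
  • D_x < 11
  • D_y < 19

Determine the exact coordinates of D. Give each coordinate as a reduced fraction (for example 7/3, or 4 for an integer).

1. D_x = 7  [[BC ⟂ CD ⇒ -2x+4y-54=0] ∩ [|D−(11, 19)|²=20]]
2. D_y = 17  [[BC ⟂ CD ⇒ -2x+4y-54=0] ∩ [|D−(11, 19)|²=20]]
   so D = (7, 17)

D = (7, 17)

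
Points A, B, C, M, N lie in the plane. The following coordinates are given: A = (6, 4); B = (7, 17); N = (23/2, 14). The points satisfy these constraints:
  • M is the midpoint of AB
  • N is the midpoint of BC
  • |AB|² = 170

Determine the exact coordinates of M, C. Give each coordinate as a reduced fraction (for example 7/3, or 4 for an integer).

M = (13/2, 21/2)
C = (16, 11)

1. M_x = 13/2  [2·M = A+B = (6, 4)+(7, 17)]
2. M_y = 21/2  [2·M = A+B = (6, 4)+(7, 17)]
   so M = (13/2, 21/2)
3. C_x = 16  [C = 2·N−B = 2·(23/2, 14)−(7, 17)]
4. C_y = 11  [C = 2·N−B = 2·(23/2, 14)−(7, 17)]
   so C = (16, 11)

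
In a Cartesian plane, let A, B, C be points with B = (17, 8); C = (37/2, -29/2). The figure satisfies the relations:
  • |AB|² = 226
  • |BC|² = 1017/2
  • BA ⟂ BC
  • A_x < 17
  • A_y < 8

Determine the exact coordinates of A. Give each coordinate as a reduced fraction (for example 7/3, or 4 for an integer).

A = (2, 7)

1. A_x = 2  [[BA ⟂ BC ⇒ 3/2x-45/2y+309/2=0] ∩ [|A−(17, 8)|²=226]]
2. A_y = 7  [[BA ⟂ BC ⇒ 3/2x-45/2y+309/2=0] ∩ [|A−(17, 8)|²=226]]
   so A = (2, 7)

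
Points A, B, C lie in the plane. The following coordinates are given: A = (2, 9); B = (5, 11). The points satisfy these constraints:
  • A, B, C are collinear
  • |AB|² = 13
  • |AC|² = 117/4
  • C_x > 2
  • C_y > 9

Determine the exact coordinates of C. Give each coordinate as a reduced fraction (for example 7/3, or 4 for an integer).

1. C_x = 13/2  [[A, B, C are collinear ⇒ -2x+3y-23=0] ∩ [|C−(2, 9)|²=117/4]]
2. C_y = 12  [[A, B, C are collinear ⇒ -2x+3y-23=0] ∩ [|C−(2, 9)|²=117/4]]
   so C = (13/2, 12)

C = (13/2, 12)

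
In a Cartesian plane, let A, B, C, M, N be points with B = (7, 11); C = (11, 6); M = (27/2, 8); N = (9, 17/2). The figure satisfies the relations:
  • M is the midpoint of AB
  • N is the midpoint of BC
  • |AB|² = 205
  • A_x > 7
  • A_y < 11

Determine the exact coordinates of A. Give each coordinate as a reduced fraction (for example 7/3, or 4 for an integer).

1. A_x = 20  [A = 2·M−B = 2·(27/2, 8)−(7, 11)]
2. A_y = 5  [A = 2·M−B = 2·(27/2, 8)−(7, 11)]
   so A = (20, 5)

A = (20, 5)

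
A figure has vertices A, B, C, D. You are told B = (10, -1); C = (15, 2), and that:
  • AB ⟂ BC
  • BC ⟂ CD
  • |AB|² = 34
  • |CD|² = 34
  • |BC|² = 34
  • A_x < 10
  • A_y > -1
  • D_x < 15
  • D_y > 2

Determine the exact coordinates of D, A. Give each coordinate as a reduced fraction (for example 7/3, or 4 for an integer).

1. D_x = 12  [[BC ⟂ CD ⇒ 5x+3y-81=0] ∩ [|D−(15, 2)|²=34]]
2. D_y = 7  [[BC ⟂ CD ⇒ 5x+3y-81=0] ∩ [|D−(15, 2)|²=34]]
   so D = (12, 7)
3. A_x = 7  [[AB ⟂ BC ⇒ -5x-3y+47=0] ∩ [|A−(10, -1)|²=34]]
4. A_y = 4  [[AB ⟂ BC ⇒ -5x-3y+47=0] ∩ [|A−(10, -1)|²=34]]
   so A = (7, 4)

D = (12, 7)
A = (7, 4)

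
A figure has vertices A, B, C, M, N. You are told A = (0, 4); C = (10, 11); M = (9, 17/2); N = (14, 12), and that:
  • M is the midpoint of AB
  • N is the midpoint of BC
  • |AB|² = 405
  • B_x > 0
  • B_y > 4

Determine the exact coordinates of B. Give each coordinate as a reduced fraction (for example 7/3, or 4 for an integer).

B = (18, 13)

1. B_x = 18  [B = 2·M−A = 2·(9, 17/2)−(0, 4)]
2. B_y = 13  [B = 2·M−A = 2·(9, 17/2)−(0, 4)]
   so B = (18, 13)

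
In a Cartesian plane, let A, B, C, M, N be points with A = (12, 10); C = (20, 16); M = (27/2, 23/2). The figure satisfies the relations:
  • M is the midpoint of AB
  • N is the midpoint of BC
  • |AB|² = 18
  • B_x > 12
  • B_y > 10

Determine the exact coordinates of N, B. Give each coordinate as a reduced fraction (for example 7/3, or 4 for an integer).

N = (35/2, 29/2)
B = (15, 13)

1. B_x = 15  [B = 2·M−A = 2·(27/2, 23/2)−(12, 10)]
2. B_y = 13  [B = 2·M−A = 2·(27/2, 23/2)−(12, 10)]
   so B = (15, 13)
3. N_x = 35/2  [2·N = B+C = (15, 13)+(20, 16)]
4. N_y = 29/2  [2·N = B+C = (15, 13)+(20, 16)]
   so N = (35/2, 29/2)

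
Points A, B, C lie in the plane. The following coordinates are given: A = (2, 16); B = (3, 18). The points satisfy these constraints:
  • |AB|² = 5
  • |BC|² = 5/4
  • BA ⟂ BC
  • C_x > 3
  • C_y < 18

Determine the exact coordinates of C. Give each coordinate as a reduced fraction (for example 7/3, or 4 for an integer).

C = (4, 35/2)

1. C_x = 4  [[BA ⟂ BC ⇒ -1x-2y+39=0] ∩ [|C−(3, 18)|²=5/4]]
2. C_y = 35/2  [[BA ⟂ BC ⇒ -1x-2y+39=0] ∩ [|C−(3, 18)|²=5/4]]
   so C = (4, 35/2)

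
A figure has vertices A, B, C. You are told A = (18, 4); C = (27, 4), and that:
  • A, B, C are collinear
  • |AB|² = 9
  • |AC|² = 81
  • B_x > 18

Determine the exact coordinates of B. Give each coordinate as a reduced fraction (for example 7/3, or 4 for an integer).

B = (21, 4)

1. B_x = 21  [[A, B, C are collinear ⇒ -9y+36=0] ∩ [|B−(18, 4)|²=9]]
2. B_y = 4  [[A, B, C are collinear ⇒ -9y+36=0] ∩ [|B−(18, 4)|²=9]]
   so B = (21, 4)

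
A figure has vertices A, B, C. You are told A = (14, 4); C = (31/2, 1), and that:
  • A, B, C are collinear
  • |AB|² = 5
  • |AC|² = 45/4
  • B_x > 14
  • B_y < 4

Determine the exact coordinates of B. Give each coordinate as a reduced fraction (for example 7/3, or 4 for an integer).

1. B_x = 15  [[A, B, C are collinear ⇒ -3x-3/2y+48=0] ∩ [|B−(14, 4)|²=5]]
2. B_y = 2  [[A, B, C are collinear ⇒ -3x-3/2y+48=0] ∩ [|B−(14, 4)|²=5]]
   so B = (15, 2)

B = (15, 2)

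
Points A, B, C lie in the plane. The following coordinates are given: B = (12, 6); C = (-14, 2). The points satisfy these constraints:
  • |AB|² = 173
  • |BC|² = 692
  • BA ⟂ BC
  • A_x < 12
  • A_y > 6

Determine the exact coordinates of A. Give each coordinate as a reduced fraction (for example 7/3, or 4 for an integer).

A = (10, 19)

1. A_x = 10  [[BA ⟂ BC ⇒ -26x-4y+336=0] ∩ [|A−(12, 6)|²=173]]
2. A_y = 19  [[BA ⟂ BC ⇒ -26x-4y+336=0] ∩ [|A−(12, 6)|²=173]]
   so A = (10, 19)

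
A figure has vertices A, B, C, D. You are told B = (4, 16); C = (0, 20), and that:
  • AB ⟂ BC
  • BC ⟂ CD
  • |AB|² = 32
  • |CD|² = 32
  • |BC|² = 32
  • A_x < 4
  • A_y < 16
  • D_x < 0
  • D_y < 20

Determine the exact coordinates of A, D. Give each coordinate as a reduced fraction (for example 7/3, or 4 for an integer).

A = (0, 12)
D = (-4, 16)

1. A_x = 0  [[AB ⟂ BC ⇒ 4x-4y+48=0] ∩ [|A−(4, 16)|²=32]]
2. A_y = 12  [[AB ⟂ BC ⇒ 4x-4y+48=0] ∩ [|A−(4, 16)|²=32]]
   so A = (0, 12)
3. D_x = -4  [[BC ⟂ CD ⇒ -4x+4y-80=0] ∩ [|D−(0, 20)|²=32]]
4. D_y = 16  [[BC ⟂ CD ⇒ -4x+4y-80=0] ∩ [|D−(0, 20)|²=32]]
   so D = (-4, 16)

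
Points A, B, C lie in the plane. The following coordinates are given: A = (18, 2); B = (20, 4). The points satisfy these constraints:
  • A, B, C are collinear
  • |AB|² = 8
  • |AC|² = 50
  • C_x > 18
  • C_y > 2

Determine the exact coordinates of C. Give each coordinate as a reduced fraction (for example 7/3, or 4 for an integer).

1. C_x = 23  [[A, B, C are collinear ⇒ -2x+2y+32=0] ∩ [|C−(18, 2)|²=50]]
2. C_y = 7  [[A, B, C are collinear ⇒ -2x+2y+32=0] ∩ [|C−(18, 2)|²=50]]
   so C = (23, 7)

C = (23, 7)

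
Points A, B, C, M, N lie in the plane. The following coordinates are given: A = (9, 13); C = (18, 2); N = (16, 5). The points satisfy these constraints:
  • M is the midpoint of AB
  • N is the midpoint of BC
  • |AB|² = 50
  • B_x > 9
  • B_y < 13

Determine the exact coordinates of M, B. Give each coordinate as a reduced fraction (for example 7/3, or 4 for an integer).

M = (23/2, 21/2)
B = (14, 8)

1. B_x = 14  [B = 2·N−C = 2·(16, 5)−(18, 2)]
2. B_y = 8  [B = 2·N−C = 2·(16, 5)−(18, 2)]
   so B = (14, 8)
3. M_x = 23/2  [2·M = A+B = (9, 13)+(14, 8)]
4. M_y = 21/2  [2·M = A+B = (9, 13)+(14, 8)]
   so M = (23/2, 21/2)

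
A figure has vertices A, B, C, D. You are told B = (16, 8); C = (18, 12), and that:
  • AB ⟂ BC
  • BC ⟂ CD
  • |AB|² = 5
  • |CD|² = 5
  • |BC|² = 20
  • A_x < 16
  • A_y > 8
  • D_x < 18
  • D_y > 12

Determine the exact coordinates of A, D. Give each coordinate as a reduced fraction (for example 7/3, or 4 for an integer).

A = (14, 9)
D = (16, 13)

1. A_x = 14  [[AB ⟂ BC ⇒ -2x-4y+64=0] ∩ [|A−(16, 8)|²=5]]
2. A_y = 9  [[AB ⟂ BC ⇒ -2x-4y+64=0] ∩ [|A−(16, 8)|²=5]]
   so A = (14, 9)
3. D_x = 16  [[BC ⟂ CD ⇒ 2x+4y-84=0] ∩ [|D−(18, 12)|²=5]]
4. D_y = 13  [[BC ⟂ CD ⇒ 2x+4y-84=0] ∩ [|D−(18, 12)|²=5]]
   so D = (16, 13)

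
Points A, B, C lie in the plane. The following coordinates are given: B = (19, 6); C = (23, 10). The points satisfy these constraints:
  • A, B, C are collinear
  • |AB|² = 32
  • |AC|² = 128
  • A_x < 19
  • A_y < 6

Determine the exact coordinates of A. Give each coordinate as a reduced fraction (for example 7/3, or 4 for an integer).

1. A_x = 15  [[A, B, C are collinear ⇒ -4x+4y+52=0] ∩ [|A−(19, 6)|²=32]]
2. A_y = 2  [[A, B, C are collinear ⇒ -4x+4y+52=0] ∩ [|A−(19, 6)|²=32]]
   so A = (15, 2)

A = (15, 2)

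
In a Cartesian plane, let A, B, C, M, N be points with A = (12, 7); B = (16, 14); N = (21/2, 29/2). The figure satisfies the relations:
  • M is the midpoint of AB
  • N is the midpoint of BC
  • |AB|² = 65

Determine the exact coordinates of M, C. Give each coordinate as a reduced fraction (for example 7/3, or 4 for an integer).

M = (14, 21/2)
C = (5, 15)

1. M_x = 14  [2·M = A+B = (12, 7)+(16, 14)]
2. M_y = 21/2  [2·M = A+B = (12, 7)+(16, 14)]
   so M = (14, 21/2)
3. C_x = 5  [C = 2·N−B = 2·(21/2, 29/2)−(16, 14)]
4. C_y = 15  [C = 2·N−B = 2·(21/2, 29/2)−(16, 14)]
   so C = (5, 15)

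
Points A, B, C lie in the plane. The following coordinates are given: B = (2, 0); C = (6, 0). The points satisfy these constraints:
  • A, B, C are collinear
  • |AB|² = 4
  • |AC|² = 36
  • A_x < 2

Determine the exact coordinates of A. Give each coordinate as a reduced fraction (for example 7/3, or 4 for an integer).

A = (0, 0)

1. A_x = 0  [[A, B, C are collinear ⇒ 4y=0] ∩ [|A−(2, 0)|²=4]]
2. A_y = 0  [[A, B, C are collinear ⇒ 4y=0] ∩ [|A−(2, 0)|²=4]]
   so A = (0, 0)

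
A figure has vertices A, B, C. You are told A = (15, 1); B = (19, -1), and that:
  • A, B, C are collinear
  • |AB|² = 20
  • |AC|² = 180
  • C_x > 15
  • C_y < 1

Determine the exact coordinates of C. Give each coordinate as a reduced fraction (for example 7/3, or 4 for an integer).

1. C_x = 27  [[A, B, C are collinear ⇒ 2x+4y-34=0] ∩ [|C−(15, 1)|²=180]]
2. C_y = -5  [[A, B, C are collinear ⇒ 2x+4y-34=0] ∩ [|C−(15, 1)|²=180]]
   so C = (27, -5)

C = (27, -5)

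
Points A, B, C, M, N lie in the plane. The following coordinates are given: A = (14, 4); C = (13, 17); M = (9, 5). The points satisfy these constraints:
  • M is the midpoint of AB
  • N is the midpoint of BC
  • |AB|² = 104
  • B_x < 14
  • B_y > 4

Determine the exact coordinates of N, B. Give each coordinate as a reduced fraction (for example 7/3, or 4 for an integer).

N = (17/2, 23/2)
B = (4, 6)

1. B_x = 4  [B = 2·M−A = 2·(9, 5)−(14, 4)]
2. B_y = 6  [B = 2·M−A = 2·(9, 5)−(14, 4)]
   so B = (4, 6)
3. N_x = 17/2  [2·N = B+C = (4, 6)+(13, 17)]
4. N_y = 23/2  [2·N = B+C = (4, 6)+(13, 17)]
   so N = (17/2, 23/2)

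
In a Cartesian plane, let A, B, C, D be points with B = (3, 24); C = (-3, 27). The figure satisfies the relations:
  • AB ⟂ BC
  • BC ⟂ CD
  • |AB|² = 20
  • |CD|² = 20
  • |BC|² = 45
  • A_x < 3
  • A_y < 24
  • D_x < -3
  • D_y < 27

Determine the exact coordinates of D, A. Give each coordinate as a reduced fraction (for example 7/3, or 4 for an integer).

D = (-5, 23)
A = (1, 20)

1. D_x = -5  [[BC ⟂ CD ⇒ -6x+3y-99=0] ∩ [|D−(-3, 27)|²=20]]
2. D_y = 23  [[BC ⟂ CD ⇒ -6x+3y-99=0] ∩ [|D−(-3, 27)|²=20]]
   so D = (-5, 23)
3. A_x = 1  [[AB ⟂ BC ⇒ 6x-3y+54=0] ∩ [|A−(3, 24)|²=20]]
4. A_y = 20  [[AB ⟂ BC ⇒ 6x-3y+54=0] ∩ [|A−(3, 24)|²=20]]
   so A = (1, 20)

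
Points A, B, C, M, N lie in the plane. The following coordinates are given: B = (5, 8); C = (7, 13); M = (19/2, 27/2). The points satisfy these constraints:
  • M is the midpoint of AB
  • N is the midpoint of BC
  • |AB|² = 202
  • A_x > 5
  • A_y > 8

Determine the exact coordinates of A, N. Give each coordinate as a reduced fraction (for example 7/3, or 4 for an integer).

A = (14, 19)
N = (6, 21/2)

1. A_x = 14  [A = 2·M−B = 2·(19/2, 27/2)−(5, 8)]
2. A_y = 19  [A = 2·M−B = 2·(19/2, 27/2)−(5, 8)]
   so A = (14, 19)
3. N_x = 6  [2·N = B+C = (5, 8)+(7, 13)]
4. N_y = 21/2  [2·N = B+C = (5, 8)+(7, 13)]
   so N = (6, 21/2)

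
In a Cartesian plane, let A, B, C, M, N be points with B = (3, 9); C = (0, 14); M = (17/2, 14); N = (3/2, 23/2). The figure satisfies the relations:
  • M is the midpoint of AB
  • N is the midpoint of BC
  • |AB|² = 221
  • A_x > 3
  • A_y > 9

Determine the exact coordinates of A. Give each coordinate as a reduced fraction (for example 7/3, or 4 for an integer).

A = (14, 19)

1. A_x = 14  [A = 2·M−B = 2·(17/2, 14)−(3, 9)]
2. A_y = 19  [A = 2·M−B = 2·(17/2, 14)−(3, 9)]
   so A = (14, 19)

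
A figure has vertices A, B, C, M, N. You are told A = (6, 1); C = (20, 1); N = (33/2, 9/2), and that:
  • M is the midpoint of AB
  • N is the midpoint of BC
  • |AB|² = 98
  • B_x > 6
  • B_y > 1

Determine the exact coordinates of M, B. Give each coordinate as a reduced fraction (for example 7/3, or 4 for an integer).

1. B_x = 13  [B = 2·N−C = 2·(33/2, 9/2)−(20, 1)]
2. B_y = 8  [B = 2·N−C = 2·(33/2, 9/2)−(20, 1)]
   so B = (13, 8)
3. M_x = 19/2  [2·M = A+B = (6, 1)+(13, 8)]
4. M_y = 9/2  [2·M = A+B = (6, 1)+(13, 8)]
   so M = (19/2, 9/2)

M = (19/2, 9/2)
B = (13, 8)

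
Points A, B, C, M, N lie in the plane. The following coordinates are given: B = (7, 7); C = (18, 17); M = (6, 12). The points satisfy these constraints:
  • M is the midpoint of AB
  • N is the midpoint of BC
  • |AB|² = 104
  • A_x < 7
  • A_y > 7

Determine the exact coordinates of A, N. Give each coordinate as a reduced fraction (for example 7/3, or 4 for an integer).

1. A_x = 5  [A = 2·M−B = 2·(6, 12)−(7, 7)]
2. A_y = 17  [A = 2·M−B = 2·(6, 12)−(7, 7)]
   so A = (5, 17)
3. N_x = 25/2  [2·N = B+C = (7, 7)+(18, 17)]
4. N_y = 12  [2·N = B+C = (7, 7)+(18, 17)]
   so N = (25/2, 12)

A = (5, 17)
N = (25/2, 12)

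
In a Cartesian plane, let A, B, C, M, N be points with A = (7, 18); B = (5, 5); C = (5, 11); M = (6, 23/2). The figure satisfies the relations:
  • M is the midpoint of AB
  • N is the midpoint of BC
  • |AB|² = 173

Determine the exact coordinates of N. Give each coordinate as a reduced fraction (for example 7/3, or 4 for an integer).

1. N_x = 5  [2·N = B+C = (5, 5)+(5, 11)]
2. N_y = 8  [2·N = B+C = (5, 5)+(5, 11)]
   so N = (5, 8)

N = (5, 8)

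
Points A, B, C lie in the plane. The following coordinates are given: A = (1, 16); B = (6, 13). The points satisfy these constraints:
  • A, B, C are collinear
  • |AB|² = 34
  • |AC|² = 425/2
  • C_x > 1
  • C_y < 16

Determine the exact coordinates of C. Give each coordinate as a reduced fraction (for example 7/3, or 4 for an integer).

C = (27/2, 17/2)

1. C_x = 27/2  [[A, B, C are collinear ⇒ 3x+5y-83=0] ∩ [|C−(1, 16)|²=425/2]]
2. C_y = 17/2  [[A, B, C are collinear ⇒ 3x+5y-83=0] ∩ [|C−(1, 16)|²=425/2]]
   so C = (27/2, 17/2)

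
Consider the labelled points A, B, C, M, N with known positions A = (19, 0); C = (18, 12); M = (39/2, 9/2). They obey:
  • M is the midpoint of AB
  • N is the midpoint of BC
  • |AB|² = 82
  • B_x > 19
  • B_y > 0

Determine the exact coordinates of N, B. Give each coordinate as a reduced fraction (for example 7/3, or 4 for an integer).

1. B_x = 20  [B = 2·M−A = 2·(39/2, 9/2)−(19, 0)]
2. B_y = 9  [B = 2·M−A = 2·(39/2, 9/2)−(19, 0)]
   so B = (20, 9)
3. N_x = 19  [2·N = B+C = (20, 9)+(18, 12)]
4. N_y = 21/2  [2·N = B+C = (20, 9)+(18, 12)]
   so N = (19, 21/2)

N = (19, 21/2)
B = (20, 9)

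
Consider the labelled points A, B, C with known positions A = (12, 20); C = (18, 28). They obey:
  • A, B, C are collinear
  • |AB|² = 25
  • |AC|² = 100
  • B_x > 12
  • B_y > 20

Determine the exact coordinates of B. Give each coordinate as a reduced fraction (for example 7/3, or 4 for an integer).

B = (15, 24)

1. B_x = 15  [[A, B, C are collinear ⇒ 8x-6y+24=0] ∩ [|B−(12, 20)|²=25]]
2. B_y = 24  [[A, B, C are collinear ⇒ 8x-6y+24=0] ∩ [|B−(12, 20)|²=25]]
   so B = (15, 24)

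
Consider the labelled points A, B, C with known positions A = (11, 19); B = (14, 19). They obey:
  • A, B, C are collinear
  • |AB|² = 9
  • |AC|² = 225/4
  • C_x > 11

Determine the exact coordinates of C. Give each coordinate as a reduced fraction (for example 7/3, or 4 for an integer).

1. C_x = 37/2  [[A, B, C are collinear ⇒ 3y-57=0] ∩ [|C−(11, 19)|²=225/4]]
2. C_y = 19  [[A, B, C are collinear ⇒ 3y-57=0] ∩ [|C−(11, 19)|²=225/4]]
   so C = (37/2, 19)

C = (37/2, 19)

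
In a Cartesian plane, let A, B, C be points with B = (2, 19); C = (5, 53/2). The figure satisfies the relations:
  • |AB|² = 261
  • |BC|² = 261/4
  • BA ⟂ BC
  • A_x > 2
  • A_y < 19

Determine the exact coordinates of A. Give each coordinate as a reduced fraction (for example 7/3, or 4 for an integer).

1. A_x = 17  [[BA ⟂ BC ⇒ 3x+15/2y-297/2=0] ∩ [|A−(2, 19)|²=261]]
2. A_y = 13  [[BA ⟂ BC ⇒ 3x+15/2y-297/2=0] ∩ [|A−(2, 19)|²=261]]
   so A = (17, 13)

A = (17, 13)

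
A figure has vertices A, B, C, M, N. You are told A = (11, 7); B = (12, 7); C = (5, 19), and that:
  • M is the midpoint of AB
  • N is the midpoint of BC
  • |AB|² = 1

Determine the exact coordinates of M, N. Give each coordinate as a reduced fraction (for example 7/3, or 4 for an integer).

1. M_x = 23/2  [2·M = A+B = (11, 7)+(12, 7)]
2. M_y = 7  [2·M = A+B = (11, 7)+(12, 7)]
   so M = (23/2, 7)
3. N_x = 17/2  [2·N = B+C = (12, 7)+(5, 19)]
4. N_y = 13  [2·N = B+C = (12, 7)+(5, 19)]
   so N = (17/2, 13)

M = (23/2, 7)
N = (17/2, 13)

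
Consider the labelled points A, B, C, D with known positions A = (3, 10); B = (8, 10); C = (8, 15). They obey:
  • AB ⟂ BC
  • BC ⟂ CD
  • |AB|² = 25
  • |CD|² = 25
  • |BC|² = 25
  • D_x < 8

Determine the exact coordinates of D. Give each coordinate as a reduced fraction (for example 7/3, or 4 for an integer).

D = (3, 15)

1. D_x = 3  [[BC ⟂ CD ⇒ 5y-75=0] ∩ [|D−(8, 15)|²=25]]
2. D_y = 15  [[BC ⟂ CD ⇒ 5y-75=0] ∩ [|D−(8, 15)|²=25]]
   so D = (3, 15)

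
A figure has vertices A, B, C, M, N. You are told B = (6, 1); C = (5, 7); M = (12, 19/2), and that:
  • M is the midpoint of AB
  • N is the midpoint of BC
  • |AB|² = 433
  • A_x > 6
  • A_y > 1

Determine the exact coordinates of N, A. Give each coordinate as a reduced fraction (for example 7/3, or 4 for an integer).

1. A_x = 18  [A = 2·M−B = 2·(12, 19/2)−(6, 1)]
2. A_y = 18  [A = 2·M−B = 2·(12, 19/2)−(6, 1)]
   so A = (18, 18)
3. N_x = 11/2  [2·N = B+C = (6, 1)+(5, 7)]
4. N_y = 4  [2·N = B+C = (6, 1)+(5, 7)]
   so N = (11/2, 4)

N = (11/2, 4)
A = (18, 18)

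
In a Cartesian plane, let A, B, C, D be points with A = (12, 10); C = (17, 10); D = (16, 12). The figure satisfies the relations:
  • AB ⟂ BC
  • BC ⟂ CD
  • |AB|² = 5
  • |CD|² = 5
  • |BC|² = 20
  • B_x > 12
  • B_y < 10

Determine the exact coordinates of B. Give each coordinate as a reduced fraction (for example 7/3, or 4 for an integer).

1. B_x = 13  [[BC ⟂ CD ⇒ 1x-2y+3=0] ∩ [|B−(12, 10)|²=5]]
2. B_y = 8  [[BC ⟂ CD ⇒ 1x-2y+3=0] ∩ [|B−(12, 10)|²=5]]
   so B = (13, 8)

B = (13, 8)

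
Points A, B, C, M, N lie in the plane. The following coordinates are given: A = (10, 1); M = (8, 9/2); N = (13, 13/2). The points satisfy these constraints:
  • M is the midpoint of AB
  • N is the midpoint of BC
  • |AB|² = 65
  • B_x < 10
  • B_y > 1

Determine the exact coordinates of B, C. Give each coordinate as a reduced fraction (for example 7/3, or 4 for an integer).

1. B_x = 6  [B = 2·M−A = 2·(8, 9/2)−(10, 1)]
2. B_y = 8  [B = 2·M−A = 2·(8, 9/2)−(10, 1)]
   so B = (6, 8)
3. C_x = 20  [C = 2·N−B = 2·(13, 13/2)−(6, 8)]
4. C_y = 5  [C = 2·N−B = 2·(13, 13/2)−(6, 8)]
   so C = (20, 5)

B = (6, 8)
C = (20, 5)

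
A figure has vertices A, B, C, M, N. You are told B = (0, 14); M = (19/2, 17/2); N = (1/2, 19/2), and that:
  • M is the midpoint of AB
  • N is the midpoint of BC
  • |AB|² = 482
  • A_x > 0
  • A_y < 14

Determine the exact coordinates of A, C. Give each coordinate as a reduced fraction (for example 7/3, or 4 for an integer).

A = (19, 3)
C = (1, 5)

1. A_x = 19  [A = 2·M−B = 2·(19/2, 17/2)−(0, 14)]
2. A_y = 3  [A = 2·M−B = 2·(19/2, 17/2)−(0, 14)]
   so A = (19, 3)
3. C_x = 1  [C = 2·N−B = 2·(1/2, 19/2)−(0, 14)]
4. C_y = 5  [C = 2·N−B = 2·(1/2, 19/2)−(0, 14)]
   so C = (1, 5)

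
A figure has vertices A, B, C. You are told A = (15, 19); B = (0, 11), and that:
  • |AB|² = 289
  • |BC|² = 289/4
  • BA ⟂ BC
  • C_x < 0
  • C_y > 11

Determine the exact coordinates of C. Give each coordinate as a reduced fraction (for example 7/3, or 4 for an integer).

1. C_x = -4  [[BA ⟂ BC ⇒ 15x+8y-88=0] ∩ [|C−(0, 11)|²=289/4]]
2. C_y = 37/2  [[BA ⟂ BC ⇒ 15x+8y-88=0] ∩ [|C−(0, 11)|²=289/4]]
   so C = (-4, 37/2)

C = (-4, 37/2)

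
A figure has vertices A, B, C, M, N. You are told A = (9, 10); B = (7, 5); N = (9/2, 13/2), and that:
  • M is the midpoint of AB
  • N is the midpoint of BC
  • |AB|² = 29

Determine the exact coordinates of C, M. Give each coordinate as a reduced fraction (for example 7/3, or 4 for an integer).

C = (2, 8)
M = (8, 15/2)

1. M_x = 8  [2·M = A+B = (9, 10)+(7, 5)]
2. M_y = 15/2  [2·M = A+B = (9, 10)+(7, 5)]
   so M = (8, 15/2)
3. C_x = 2  [C = 2·N−B = 2·(9/2, 13/2)−(7, 5)]
4. C_y = 8  [C = 2·N−B = 2·(9/2, 13/2)−(7, 5)]
   so C = (2, 8)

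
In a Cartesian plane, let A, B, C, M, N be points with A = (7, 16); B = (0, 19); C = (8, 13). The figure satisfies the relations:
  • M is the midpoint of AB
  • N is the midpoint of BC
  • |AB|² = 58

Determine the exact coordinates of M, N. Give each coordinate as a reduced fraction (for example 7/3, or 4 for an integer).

1. M_x = 7/2  [2·M = A+B = (7, 16)+(0, 19)]
2. M_y = 35/2  [2·M = A+B = (7, 16)+(0, 19)]
   so M = (7/2, 35/2)
3. N_x = 4  [2·N = B+C = (0, 19)+(8, 13)]
4. N_y = 16  [2·N = B+C = (0, 19)+(8, 13)]
   so N = (4, 16)

M = (7/2, 35/2)
N = (4, 16)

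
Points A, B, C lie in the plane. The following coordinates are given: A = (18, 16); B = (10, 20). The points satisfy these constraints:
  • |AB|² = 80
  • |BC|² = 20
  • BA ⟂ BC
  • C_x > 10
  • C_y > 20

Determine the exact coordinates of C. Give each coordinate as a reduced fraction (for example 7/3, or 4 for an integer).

C = (12, 24)

1. C_x = 12  [[BA ⟂ BC ⇒ 8x-4y=0] ∩ [|C−(10, 20)|²=20]]
2. C_y = 24  [[BA ⟂ BC ⇒ 8x-4y=0] ∩ [|C−(10, 20)|²=20]]
   so C = (12, 24)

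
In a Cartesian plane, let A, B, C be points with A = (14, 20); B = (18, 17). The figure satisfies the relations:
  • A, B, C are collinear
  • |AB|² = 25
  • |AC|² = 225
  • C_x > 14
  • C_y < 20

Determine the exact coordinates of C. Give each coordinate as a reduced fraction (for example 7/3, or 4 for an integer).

1. C_x = 26  [[A, B, C are collinear ⇒ 3x+4y-122=0] ∩ [|C−(14, 20)|²=225]]
2. C_y = 11  [[A, B, C are collinear ⇒ 3x+4y-122=0] ∩ [|C−(14, 20)|²=225]]
   so C = (26, 11)

C = (26, 11)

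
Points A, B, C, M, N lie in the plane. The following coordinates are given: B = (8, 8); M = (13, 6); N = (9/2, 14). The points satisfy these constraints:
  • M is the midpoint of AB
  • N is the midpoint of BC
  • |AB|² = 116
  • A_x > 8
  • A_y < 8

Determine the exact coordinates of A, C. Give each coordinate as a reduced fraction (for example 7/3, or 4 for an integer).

1. A_x = 18  [A = 2·M−B = 2·(13, 6)−(8, 8)]
2. A_y = 4  [A = 2·M−B = 2·(13, 6)−(8, 8)]
   so A = (18, 4)
3. C_x = 1  [C = 2·N−B = 2·(9/2, 14)−(8, 8)]
4. C_y = 20  [C = 2·N−B = 2·(9/2, 14)−(8, 8)]
   so C = (1, 20)

A = (18, 4)
C = (1, 20)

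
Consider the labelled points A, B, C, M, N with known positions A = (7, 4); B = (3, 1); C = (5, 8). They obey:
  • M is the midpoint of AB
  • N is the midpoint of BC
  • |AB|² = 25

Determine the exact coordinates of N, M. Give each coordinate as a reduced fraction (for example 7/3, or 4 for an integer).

1. M_x = 5  [2·M = A+B = (7, 4)+(3, 1)]
2. M_y = 5/2  [2·M = A+B = (7, 4)+(3, 1)]
   so M = (5, 5/2)
3. N_x = 4  [2·N = B+C = (3, 1)+(5, 8)]
4. N_y = 9/2  [2·N = B+C = (3, 1)+(5, 8)]
   so N = (4, 9/2)

N = (4, 9/2)
M = (5, 5/2)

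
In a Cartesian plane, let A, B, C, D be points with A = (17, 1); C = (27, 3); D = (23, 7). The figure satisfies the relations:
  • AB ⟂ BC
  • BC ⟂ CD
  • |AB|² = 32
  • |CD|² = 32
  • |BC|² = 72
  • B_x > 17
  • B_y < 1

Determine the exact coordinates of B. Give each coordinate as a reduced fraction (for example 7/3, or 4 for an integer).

1. B_x = 21  [[BC ⟂ CD ⇒ 4x-4y-96=0] ∩ [|B−(17, 1)|²=32]]
2. B_y = -3  [[BC ⟂ CD ⇒ 4x-4y-96=0] ∩ [|B−(17, 1)|²=32]]
   so B = (21, -3)

B = (21, -3)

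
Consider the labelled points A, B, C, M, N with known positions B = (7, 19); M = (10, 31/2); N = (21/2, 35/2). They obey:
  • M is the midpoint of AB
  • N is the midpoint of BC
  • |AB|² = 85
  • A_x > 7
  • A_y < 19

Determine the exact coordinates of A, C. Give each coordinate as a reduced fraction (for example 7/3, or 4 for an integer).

A = (13, 12)
C = (14, 16)

1. A_x = 13  [A = 2·M−B = 2·(10, 31/2)−(7, 19)]
2. A_y = 12  [A = 2·M−B = 2·(10, 31/2)−(7, 19)]
   so A = (13, 12)
3. C_x = 14  [C = 2·N−B = 2·(21/2, 35/2)−(7, 19)]
4. C_y = 16  [C = 2·N−B = 2·(21/2, 35/2)−(7, 19)]
   so C = (14, 16)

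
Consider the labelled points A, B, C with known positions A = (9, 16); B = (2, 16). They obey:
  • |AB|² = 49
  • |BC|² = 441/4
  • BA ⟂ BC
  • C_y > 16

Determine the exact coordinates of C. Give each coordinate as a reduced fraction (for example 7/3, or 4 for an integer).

C = (2, 53/2)

1. C_x = 2  [[BA ⟂ BC ⇒ 7x-14=0] ∩ [|C−(2, 16)|²=441/4]]
2. C_y = 53/2  [[BA ⟂ BC ⇒ 7x-14=0] ∩ [|C−(2, 16)|²=441/4]]
   so C = (2, 53/2)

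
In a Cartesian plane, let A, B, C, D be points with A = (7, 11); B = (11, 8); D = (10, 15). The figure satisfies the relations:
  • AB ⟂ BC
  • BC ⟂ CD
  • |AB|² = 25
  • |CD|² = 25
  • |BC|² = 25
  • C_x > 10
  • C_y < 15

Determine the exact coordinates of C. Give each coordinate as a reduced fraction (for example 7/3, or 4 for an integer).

C = (14, 12)

1. C_x = 14  [[AB ⟂ BC ⇒ 4x-3y-20=0] ∩ [|C−(10, 15)|²=25]]
2. C_y = 12  [[AB ⟂ BC ⇒ 4x-3y-20=0] ∩ [|C−(10, 15)|²=25]]
   so C = (14, 12)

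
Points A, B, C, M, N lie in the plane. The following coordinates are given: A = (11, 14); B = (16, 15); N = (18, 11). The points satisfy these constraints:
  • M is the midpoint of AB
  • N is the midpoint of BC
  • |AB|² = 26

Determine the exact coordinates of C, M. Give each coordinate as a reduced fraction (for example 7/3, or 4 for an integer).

C = (20, 7)
M = (27/2, 29/2)

1. M_x = 27/2  [2·M = A+B = (11, 14)+(16, 15)]
2. M_y = 29/2  [2·M = A+B = (11, 14)+(16, 15)]
   so M = (27/2, 29/2)
3. C_x = 20  [C = 2·N−B = 2·(18, 11)−(16, 15)]
4. C_y = 7  [C = 2·N−B = 2·(18, 11)−(16, 15)]
   so C = (20, 7)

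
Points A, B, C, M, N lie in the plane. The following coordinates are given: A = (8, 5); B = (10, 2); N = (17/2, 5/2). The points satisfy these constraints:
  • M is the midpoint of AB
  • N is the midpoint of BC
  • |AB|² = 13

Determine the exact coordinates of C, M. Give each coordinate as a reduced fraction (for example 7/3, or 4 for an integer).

1. M_x = 9  [2·M = A+B = (8, 5)+(10, 2)]
2. M_y = 7/2  [2·M = A+B = (8, 5)+(10, 2)]
   so M = (9, 7/2)
3. C_x = 7  [C = 2·N−B = 2·(17/2, 5/2)−(10, 2)]
4. C_y = 3  [C = 2·N−B = 2·(17/2, 5/2)−(10, 2)]
   so C = (7, 3)

C = (7, 3)
M = (9, 7/2)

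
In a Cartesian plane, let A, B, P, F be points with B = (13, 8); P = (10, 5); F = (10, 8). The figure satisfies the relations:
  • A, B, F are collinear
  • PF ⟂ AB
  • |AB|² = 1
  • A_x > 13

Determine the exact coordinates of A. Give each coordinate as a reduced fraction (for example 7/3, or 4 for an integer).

A = (14, 8)

1. A_x = 14  [[A, B, F are collinear ⇒ -3y+24=0] ∩ [|A−(13, 8)|²=1]]
2. A_y = 8  [[A, B, F are collinear ⇒ -3y+24=0] ∩ [|A−(13, 8)|²=1]]
   so A = (14, 8)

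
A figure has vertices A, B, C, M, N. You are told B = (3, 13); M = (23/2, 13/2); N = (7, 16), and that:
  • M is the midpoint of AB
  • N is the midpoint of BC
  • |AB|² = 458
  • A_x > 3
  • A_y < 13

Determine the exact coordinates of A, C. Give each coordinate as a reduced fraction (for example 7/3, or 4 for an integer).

A = (20, 0)
C = (11, 19)

1. A_x = 20  [A = 2·M−B = 2·(23/2, 13/2)−(3, 13)]
2. A_y = 0  [A = 2·M−B = 2·(23/2, 13/2)−(3, 13)]
   so A = (20, 0)
3. C_x = 11  [C = 2·N−B = 2·(7, 16)−(3, 13)]
4. C_y = 19  [C = 2·N−B = 2·(7, 16)−(3, 13)]
   so C = (11, 19)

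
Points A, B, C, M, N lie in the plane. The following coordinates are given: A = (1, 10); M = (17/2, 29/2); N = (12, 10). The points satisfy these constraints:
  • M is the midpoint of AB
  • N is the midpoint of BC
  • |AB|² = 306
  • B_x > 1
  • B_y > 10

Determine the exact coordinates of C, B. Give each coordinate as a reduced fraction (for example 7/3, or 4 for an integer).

1. B_x = 16  [B = 2·M−A = 2·(17/2, 29/2)−(1, 10)]
2. B_y = 19  [B = 2·M−A = 2·(17/2, 29/2)−(1, 10)]
   so B = (16, 19)
3. C_x = 8  [C = 2·N−B = 2·(12, 10)−(16, 19)]
4. C_y = 1  [C = 2·N−B = 2·(12, 10)−(16, 19)]
   so C = (8, 1)

C = (8, 1)
B = (16, 19)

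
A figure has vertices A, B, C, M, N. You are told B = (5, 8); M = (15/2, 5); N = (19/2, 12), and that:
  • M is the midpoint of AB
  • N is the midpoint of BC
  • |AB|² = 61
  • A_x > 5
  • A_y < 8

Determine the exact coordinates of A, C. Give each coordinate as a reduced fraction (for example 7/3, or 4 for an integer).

A = (10, 2)
C = (14, 16)

1. A_x = 10  [A = 2·M−B = 2·(15/2, 5)−(5, 8)]
2. A_y = 2  [A = 2·M−B = 2·(15/2, 5)−(5, 8)]
   so A = (10, 2)
3. C_x = 14  [C = 2·N−B = 2·(19/2, 12)−(5, 8)]
4. C_y = 16  [C = 2·N−B = 2·(19/2, 12)−(5, 8)]
   so C = (14, 16)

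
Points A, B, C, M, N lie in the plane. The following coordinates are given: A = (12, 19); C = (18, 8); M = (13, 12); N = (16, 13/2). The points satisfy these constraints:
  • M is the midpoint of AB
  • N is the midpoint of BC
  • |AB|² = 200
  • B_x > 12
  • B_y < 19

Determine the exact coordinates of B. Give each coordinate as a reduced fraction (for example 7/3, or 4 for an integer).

B = (14, 5)

1. B_x = 14  [B = 2·M−A = 2·(13, 12)−(12, 19)]
2. B_y = 5  [B = 2·M−A = 2·(13, 12)−(12, 19)]
   so B = (14, 5)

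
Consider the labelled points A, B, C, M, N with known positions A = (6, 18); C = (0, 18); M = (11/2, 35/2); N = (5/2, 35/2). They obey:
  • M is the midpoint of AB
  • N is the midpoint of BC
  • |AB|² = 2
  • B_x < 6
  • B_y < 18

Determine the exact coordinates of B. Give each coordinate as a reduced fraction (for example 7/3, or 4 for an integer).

1. B_x = 5  [B = 2·M−A = 2·(11/2, 35/2)−(6, 18)]
2. B_y = 17  [B = 2·M−A = 2·(11/2, 35/2)−(6, 18)]
   so B = (5, 17)

B = (5, 17)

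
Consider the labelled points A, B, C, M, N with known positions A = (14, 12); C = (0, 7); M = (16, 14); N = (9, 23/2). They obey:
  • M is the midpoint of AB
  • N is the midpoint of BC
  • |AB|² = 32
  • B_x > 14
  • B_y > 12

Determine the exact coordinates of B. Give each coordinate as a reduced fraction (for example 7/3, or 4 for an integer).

1. B_x = 18  [B = 2·M−A = 2·(16, 14)−(14, 12)]
2. B_y = 16  [B = 2·M−A = 2·(16, 14)−(14, 12)]
   so B = (18, 16)

B = (18, 16)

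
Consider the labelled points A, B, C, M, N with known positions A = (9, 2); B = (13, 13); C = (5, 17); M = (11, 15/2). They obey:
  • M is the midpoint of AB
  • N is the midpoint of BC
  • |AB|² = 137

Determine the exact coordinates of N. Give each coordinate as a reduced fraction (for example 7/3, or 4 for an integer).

N = (9, 15)

1. N_x = 9  [2·N = B+C = (13, 13)+(5, 17)]
2. N_y = 15  [2·N = B+C = (13, 13)+(5, 17)]
   so N = (9, 15)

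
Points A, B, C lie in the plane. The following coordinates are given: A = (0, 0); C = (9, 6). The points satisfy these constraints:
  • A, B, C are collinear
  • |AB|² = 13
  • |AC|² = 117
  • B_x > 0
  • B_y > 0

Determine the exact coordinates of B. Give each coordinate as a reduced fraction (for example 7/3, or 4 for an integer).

1. B_x = 3  [[A, B, C are collinear ⇒ 6x-9y=0] ∩ [|B−(0, 0)|²=13]]
2. B_y = 2  [[A, B, C are collinear ⇒ 6x-9y=0] ∩ [|B−(0, 0)|²=13]]
   so B = (3, 2)

B = (3, 2)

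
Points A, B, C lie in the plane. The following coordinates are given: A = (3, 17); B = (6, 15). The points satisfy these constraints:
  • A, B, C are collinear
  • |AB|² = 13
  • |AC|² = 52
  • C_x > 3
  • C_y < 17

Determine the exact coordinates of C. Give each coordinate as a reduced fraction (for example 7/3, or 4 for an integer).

1. C_x = 9  [[A, B, C are collinear ⇒ 2x+3y-57=0] ∩ [|C−(3, 17)|²=52]]
2. C_y = 13  [[A, B, C are collinear ⇒ 2x+3y-57=0] ∩ [|C−(3, 17)|²=52]]
   so C = (9, 13)

C = (9, 13)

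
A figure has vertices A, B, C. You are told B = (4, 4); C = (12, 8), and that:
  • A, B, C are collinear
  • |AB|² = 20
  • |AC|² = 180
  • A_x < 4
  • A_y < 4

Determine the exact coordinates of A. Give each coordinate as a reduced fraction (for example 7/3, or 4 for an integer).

A = (0, 2)

1. A_x = 0  [[A, B, C are collinear ⇒ -4x+8y-16=0] ∩ [|A−(4, 4)|²=20]]
2. A_y = 2  [[A, B, C are collinear ⇒ -4x+8y-16=0] ∩ [|A−(4, 4)|²=20]]
   so A = (0, 2)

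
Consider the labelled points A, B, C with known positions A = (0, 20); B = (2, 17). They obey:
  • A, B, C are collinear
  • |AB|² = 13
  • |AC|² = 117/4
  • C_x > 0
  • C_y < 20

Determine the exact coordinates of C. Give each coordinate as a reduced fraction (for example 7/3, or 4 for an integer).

1. C_x = 3  [[A, B, C are collinear ⇒ 3x+2y-40=0] ∩ [|C−(0, 20)|²=117/4]]
2. C_y = 31/2  [[A, B, C are collinear ⇒ 3x+2y-40=0] ∩ [|C−(0, 20)|²=117/4]]
   so C = (3, 31/2)

C = (3, 31/2)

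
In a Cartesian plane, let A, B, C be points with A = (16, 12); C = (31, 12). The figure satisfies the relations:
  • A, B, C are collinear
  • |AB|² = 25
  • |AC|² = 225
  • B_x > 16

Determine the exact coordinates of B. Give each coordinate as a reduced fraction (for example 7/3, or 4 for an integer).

B = (21, 12)

1. B_x = 21  [[A, B, C are collinear ⇒ -15y+180=0] ∩ [|B−(16, 12)|²=25]]
2. B_y = 12  [[A, B, C are collinear ⇒ -15y+180=0] ∩ [|B−(16, 12)|²=25]]
   so B = (21, 12)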